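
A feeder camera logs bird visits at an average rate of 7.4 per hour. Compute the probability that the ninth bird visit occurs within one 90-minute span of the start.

0.7768

Over the interval, μ = 7.4 × 1.5 = 11.1 (a 90-minute span = 1.5 hours).
The ninth arrival falls in the interval iff at least 9 events occur there: P(S_9 ≤ t) = P(N ≥ 9) = 1 − P(N ≤ 8) ≈ 0.7768.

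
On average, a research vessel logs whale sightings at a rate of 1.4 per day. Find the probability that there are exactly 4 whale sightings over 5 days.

Over the interval, μ = 1.4 × 5 = 7 (5 days).
P(N = 4) = e^(−μ) μ^4/4! = e^(−7) · 7^4/24 ≈ 0.0912.

0.0912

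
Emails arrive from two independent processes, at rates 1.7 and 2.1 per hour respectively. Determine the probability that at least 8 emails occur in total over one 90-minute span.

0.2159

Independent Poisson processes superpose: combined rate λ = 1.7 + 2.1 = 3.8 per hour.
Over the interval, μ = 3.8 × 1.5 = 5.7 (a 90-minute span = 1.5 hours).
P(N ≥ 8) = 1 − P(N ≤ 7) ≈ 0.2159.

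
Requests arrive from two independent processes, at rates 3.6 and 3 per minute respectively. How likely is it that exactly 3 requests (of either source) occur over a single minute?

Independent Poisson processes superpose: combined rate λ = 3.6 + 3 = 6.6 per minute.
So μ = 6.6.
P(N = 3) = e^(−6.6) · 6.6^3/3! ≈ 0.0652.

0.0652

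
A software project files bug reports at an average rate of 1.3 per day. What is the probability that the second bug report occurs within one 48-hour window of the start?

0.7326

Over the interval, μ = 1.3 × 2 = 2.6 (a 48-hour window = 2 days).
The second arrival falls in the interval iff at least 2 events occur there: P(S_2 ≤ t) = P(N ≥ 2) = 1 − P(N ≤ 1) ≈ 0.7326.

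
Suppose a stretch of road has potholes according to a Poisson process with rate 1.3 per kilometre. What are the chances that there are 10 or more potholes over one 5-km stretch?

Over the interval, μ = 1.3 × 5 = 6.5 (a 5-km stretch = 5 kilometres).
P(N ≥ 10) = 1 − P(N ≤ 9) = 1 − Σ_{j=0}^{9} e^(−μ) μ^j/j! ≈ 0.1226.

0.1226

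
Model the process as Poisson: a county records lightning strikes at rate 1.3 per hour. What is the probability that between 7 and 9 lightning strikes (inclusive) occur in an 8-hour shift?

0.3021

Over the interval, μ = 1.3 × 8 = 10.4 (an 8-hour shift = 8 hours).
P(7 ≤ N ≤ 9) = Σ_{j=7}^{9} e^(−10.4) · 10.4^j/j! ≈ 0.3021.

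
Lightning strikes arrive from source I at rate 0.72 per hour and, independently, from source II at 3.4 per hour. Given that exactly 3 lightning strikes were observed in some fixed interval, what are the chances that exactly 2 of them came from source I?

Given the total, each event is independently from source I with probability p = λ_I/(λ_I+λ_II) = 0.72/4.12 ≈ 0.1748.
So K ~ Binomial(3, 0.72/4.12): P(K = 2) = C(3,2) · (0.72/4.12)^2 · (3.4/4.12)^1 ≈ 0.0756.

0.0756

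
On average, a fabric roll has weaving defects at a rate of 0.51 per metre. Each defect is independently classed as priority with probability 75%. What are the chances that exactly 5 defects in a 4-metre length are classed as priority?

Thinning: the defects that are classed as priority themselves form a Poisson process with rate 0.75 × 0.51 = 0.3825 per metre.
Over the interval, μ = 0.3825 × 4 = 1.53 (a 4-metre length = 4 metres).
P(N = 5) = e^(−1.53) · 1.53^5/5! ≈ 0.0151.

0.0151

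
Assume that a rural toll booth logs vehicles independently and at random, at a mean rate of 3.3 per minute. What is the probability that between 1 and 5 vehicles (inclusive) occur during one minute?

0.8460

With mean μ = 3.3 per minute,
P(1 ≤ N ≤ 5) = Σ_{j=1}^{5} e^(−3.3) · 3.3^j/j! ≈ 0.8460.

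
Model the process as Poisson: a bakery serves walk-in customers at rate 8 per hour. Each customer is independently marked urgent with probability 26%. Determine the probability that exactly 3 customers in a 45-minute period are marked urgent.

0.1330

Thinning: the customers that are marked urgent themselves form a Poisson process with rate 0.26 × 8 = 2.08 per hour.
Over the interval, μ = 2.08 × 0.75 = 1.56 (a 45-minute period = 0.75 hours).
P(N = 3) = e^(−1.56) · 1.56^3/3! ≈ 0.1330.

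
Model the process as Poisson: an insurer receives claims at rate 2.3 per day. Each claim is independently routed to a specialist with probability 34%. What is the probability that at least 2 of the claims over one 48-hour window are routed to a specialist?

Thinning: the claims that are routed to a specialist themselves form a Poisson process with rate 0.34 × 2.3 = 0.782 per day.
Over the interval, μ = 0.782 × 2 = 1.564 (a 48-hour window = 2 days).
P(N ≥ 2) = 1 − P(N ≤ 1) ≈ 0.4634.

0.4634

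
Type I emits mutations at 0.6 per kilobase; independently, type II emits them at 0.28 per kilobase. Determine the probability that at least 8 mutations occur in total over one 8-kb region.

0.4072

Independent Poisson processes superpose: combined rate λ = 0.6 + 0.28 = 0.88 per kilobase.
Over the interval, μ = 0.88 × 8 = 7.04 (an 8-kb region = 8 kilobases).
P(N ≥ 8) = 1 − P(N ≤ 7) ≈ 0.4072.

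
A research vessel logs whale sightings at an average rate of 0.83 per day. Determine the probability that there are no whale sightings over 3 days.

0.0829

Over the interval, μ = 0.83 × 3 = 2.49 (3 days).
P(N = 0) = e^(−μ) μ^0/0! = e^(−2.49) · 2.49^0/1 ≈ 0.0829.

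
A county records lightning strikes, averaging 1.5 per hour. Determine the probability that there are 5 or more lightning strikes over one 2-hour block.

0.1847

Over the interval, μ = 1.5 × 2 = 3 (a 2-hour block = 2 hours).
P(N ≥ 5) = 1 − P(N ≤ 4) = 1 − Σ_{j=0}^{4} e^(−μ) μ^j/j! ≈ 0.1847.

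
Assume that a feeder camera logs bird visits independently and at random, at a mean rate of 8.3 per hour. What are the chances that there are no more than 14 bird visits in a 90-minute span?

0.7299

Over the interval, μ = 8.3 × 1.5 = 12.45 (a 90-minute span = 1.5 hours).
P(N ≤ 14) = Σ_{j=0}^{14} e^(−μ) μ^j/j! ≈ 0.7299.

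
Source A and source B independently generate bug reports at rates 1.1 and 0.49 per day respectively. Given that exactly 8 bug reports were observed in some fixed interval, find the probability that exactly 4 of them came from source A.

0.1446

Given the total, each event is independently from source A with probability p = λ_A/(λ_A+λ_B) = 1.1/1.59 ≈ 0.6918.
So K ~ Binomial(8, 1.1/1.59): P(K = 4) = C(8,4) · (1.1/1.59)^4 · (0.49/1.59)^4 ≈ 0.1446.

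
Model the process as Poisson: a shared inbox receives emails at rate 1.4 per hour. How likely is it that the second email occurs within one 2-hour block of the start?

0.7689

Over the interval, μ = 1.4 × 2 = 2.8 (a 2-hour block = 2 hours).
The second arrival falls in the interval iff at least 2 events occur there: P(S_2 ≤ t) = P(N ≥ 2) = 1 − P(N ≤ 1) ≈ 0.7689.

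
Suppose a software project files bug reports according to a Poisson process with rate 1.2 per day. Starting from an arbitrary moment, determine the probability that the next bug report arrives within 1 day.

Inter-arrival times are exponential with rate λ = 1.2 per day.
P(T ≤ 1) = 1 − e^(−λt) = 1 − e^(−1.2 × 1) = 1 − e^(−1.2) ≈ 0.6988.

0.6988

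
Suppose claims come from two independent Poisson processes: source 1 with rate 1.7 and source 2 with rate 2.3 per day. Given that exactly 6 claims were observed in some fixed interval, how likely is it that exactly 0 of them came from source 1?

Given the total, each event is independently from source 1 with probability p = λ_1/(λ_1+λ_2) = 1.7/4 = 0.4250.
So K ~ Binomial(6, 1.7/4): P(K = 0) = C(6,0) · (1.7/4)^0 · (2.3/4)^6 ≈ 0.0361.

0.0361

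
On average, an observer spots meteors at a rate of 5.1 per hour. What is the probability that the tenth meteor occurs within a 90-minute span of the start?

Over the interval, μ = 5.1 × 1.5 = 7.65 (a 90-minute span = 1.5 hours).
The tenth arrival falls in the interval iff at least 10 events occur there: P(S_10 ≤ t) = P(N ≥ 10) = 1 − P(N ≤ 9) ≈ 0.2410.

0.2410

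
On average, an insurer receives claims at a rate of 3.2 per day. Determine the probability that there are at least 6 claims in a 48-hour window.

0.6163

Over the interval, μ = 3.2 × 2 = 6.4 (a 48-hour window = 2 days).
P(N ≥ 6) = 1 − P(N ≤ 5) = 1 − Σ_{j=0}^{5} e^(−μ) μ^j/j! ≈ 0.6163.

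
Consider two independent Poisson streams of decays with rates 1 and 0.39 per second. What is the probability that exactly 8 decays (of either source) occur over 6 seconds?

0.1386

Independent Poisson processes superpose: combined rate λ = 1 + 0.39 = 1.39 per second.
Over the interval, μ = 1.39 × 6 = 8.34 (6 seconds).
P(N = 8) = e^(−8.34) · 8.34^8/8! ≈ 0.1386.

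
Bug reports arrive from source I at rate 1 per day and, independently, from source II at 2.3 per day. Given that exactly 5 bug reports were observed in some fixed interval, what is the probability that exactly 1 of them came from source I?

0.3575

Given the total, each event is independently from source I with probability p = λ_I/(λ_I+λ_II) = 1/3.3 ≈ 0.3030.
So K ~ Binomial(5, 1/3.3): P(K = 1) = C(5,1) · (1/3.3)^1 · (2.3/3.3)^4 ≈ 0.3575.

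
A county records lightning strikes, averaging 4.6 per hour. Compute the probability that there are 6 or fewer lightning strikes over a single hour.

0.8180

With mean μ = 4.6 per hour,
P(N ≤ 6) = Σ_{j=0}^{6} e^(−μ) μ^j/j! ≈ 0.8180.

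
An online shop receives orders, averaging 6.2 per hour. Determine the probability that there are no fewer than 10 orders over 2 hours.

Over the interval, μ = 6.2 × 2 = 12.4 (2 hours).
P(N ≥ 10) = 1 − P(N ≤ 9) = 1 − Σ_{j=0}^{9} e^(−μ) μ^j/j! ≈ 0.7908.

0.7908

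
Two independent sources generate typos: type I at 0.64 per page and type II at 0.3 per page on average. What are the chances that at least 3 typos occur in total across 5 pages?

Independent Poisson processes superpose: combined rate λ = 0.64 + 0.3 = 0.94 per page.
Over the interval, μ = 0.94 × 5 = 4.7 (5 pages).
P(N ≥ 3) = 1 − P(N ≤ 2) ≈ 0.8477.

0.8477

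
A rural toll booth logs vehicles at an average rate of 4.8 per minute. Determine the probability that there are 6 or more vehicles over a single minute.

0.3490

With mean μ = 4.8 per minute,
P(N ≥ 6) = 1 − P(N ≤ 5) = 1 − Σ_{j=0}^{5} e^(−μ) μ^j/j! ≈ 0.3490.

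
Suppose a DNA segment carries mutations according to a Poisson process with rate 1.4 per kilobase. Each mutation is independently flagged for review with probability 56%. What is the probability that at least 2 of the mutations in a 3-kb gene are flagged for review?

Thinning: the mutations that are flagged for review themselves form a Poisson process with rate 0.56 × 1.4 = 0.784 per kilobase.
Over the interval, μ = 0.784 × 3 = 2.352 (a 3-kb gene = 3 kilobases).
P(N ≥ 2) = 1 − P(N ≤ 1) ≈ 0.6810.

0.6810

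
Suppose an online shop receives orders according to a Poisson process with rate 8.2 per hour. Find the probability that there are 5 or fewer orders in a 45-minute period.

0.4219

Over the interval, μ = 8.2 × 0.75 = 6.15 (a 45-minute period = 0.75 hours).
P(N ≤ 5) = Σ_{j=0}^{5} e^(−μ) μ^j/j! ≈ 0.4219.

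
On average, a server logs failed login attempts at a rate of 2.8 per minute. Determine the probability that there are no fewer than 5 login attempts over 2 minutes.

Over the interval, μ = 2.8 × 2 = 5.6 (2 minutes).
P(N ≥ 5) = 1 − P(N ≤ 4) = 1 − Σ_{j=0}^{4} e^(−μ) μ^j/j! ≈ 0.6578.

0.6578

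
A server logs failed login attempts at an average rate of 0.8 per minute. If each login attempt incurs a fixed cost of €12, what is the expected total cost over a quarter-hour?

E[N] = 0.8 × 15 = 12 (a quarter-hour = 15 minutes); E[cost] = 12 × €12 = €144.

€144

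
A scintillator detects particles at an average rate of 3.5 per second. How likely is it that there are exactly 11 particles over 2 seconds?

Over the interval, μ = 3.5 × 2 = 7 (2 seconds).
P(N = 11) = e^(−μ) μ^11/11! = e^(−7) · 7^11/39916800 ≈ 0.0452.

0.0452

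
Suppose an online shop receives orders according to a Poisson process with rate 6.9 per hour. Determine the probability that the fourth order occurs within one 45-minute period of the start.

Over the interval, μ = 6.9 × 0.75 = 5.175 (a 45-minute period = 0.75 hours).
The fourth arrival falls in the interval iff at least 4 events occur there: P(S_4 ≤ t) = P(N ≥ 4) = 1 − P(N ≤ 3) ≈ 0.7587.

0.7587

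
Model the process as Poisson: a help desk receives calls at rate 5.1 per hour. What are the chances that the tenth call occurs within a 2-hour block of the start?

0.5668

Over the interval, μ = 5.1 × 2 = 10.2 (a 2-hour block = 2 hours).
The tenth arrival falls in the interval iff at least 10 events occur there: P(S_10 ≤ t) = P(N ≥ 10) = 1 − P(N ≤ 9) ≈ 0.5668.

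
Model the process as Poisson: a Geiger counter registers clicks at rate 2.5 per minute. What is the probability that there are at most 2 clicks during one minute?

0.5438

With mean μ = 2.5 per minute,
P(N ≤ 2) = Σ_{j=0}^{2} e^(−μ) μ^j/j! ≈ 0.5438.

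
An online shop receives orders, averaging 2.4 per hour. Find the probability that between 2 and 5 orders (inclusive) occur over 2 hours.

Over the interval, μ = 2.4 × 2 = 4.8 (2 hours).
P(2 ≤ N ≤ 5) = Σ_{j=2}^{5} e^(−4.8) · 4.8^j/j! ≈ 0.6033.

0.6033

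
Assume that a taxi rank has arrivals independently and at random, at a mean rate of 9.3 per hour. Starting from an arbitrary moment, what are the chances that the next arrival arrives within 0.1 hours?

0.6054

Inter-arrival times are exponential with rate λ = 9.3 per hour.
P(T ≤ 0.1) = 1 − e^(−λt) = 1 − e^(−9.3 × 0.1) = 1 − e^(−0.93) ≈ 0.6054.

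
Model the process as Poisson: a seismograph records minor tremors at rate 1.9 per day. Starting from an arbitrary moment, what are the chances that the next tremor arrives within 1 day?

0.8504

Inter-arrival times are exponential with rate λ = 1.9 per day.
P(T ≤ 1) = 1 − e^(−λt) = 1 − e^(−1.9 × 1) = 1 − e^(−1.9) ≈ 0.8504.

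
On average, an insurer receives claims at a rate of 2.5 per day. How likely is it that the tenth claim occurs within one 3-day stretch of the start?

Over the interval, μ = 2.5 × 3 = 7.5 (a 3-day stretch = 3 days).
The tenth arrival falls in the interval iff at least 10 events occur there: P(S_10 ≤ t) = P(N ≥ 10) = 1 − P(N ≤ 9) ≈ 0.2236.

0.2236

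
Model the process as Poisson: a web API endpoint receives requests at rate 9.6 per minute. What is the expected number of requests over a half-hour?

E[N] = λt = 9.6 × 30 = 288 (a half-hour = 30 minutes).

288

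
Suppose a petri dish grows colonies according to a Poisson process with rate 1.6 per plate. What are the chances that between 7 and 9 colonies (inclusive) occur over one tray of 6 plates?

Over the interval, μ = 1.6 × 6 = 9.6 (a tray of 6 plates = 6 plates).
P(7 ≤ N ≤ 9) = Σ_{j=7}^{9} e^(−9.6) · 9.6^j/j! ≈ 0.3514.

0.3514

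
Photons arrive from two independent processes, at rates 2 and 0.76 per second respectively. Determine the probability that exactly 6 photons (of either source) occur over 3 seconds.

Independent Poisson processes superpose: combined rate λ = 2 + 0.76 = 2.76 per second.
Over the interval, μ = 2.76 × 3 = 8.28 (3 seconds).
P(N = 6) = e^(−8.28) · 8.28^6/6! ≈ 0.1135.

0.1135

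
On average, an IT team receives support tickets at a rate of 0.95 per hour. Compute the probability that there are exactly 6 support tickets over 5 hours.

0.1380

Over the interval, μ = 0.95 × 5 = 4.75 (5 hours).
P(N = 6) = e^(−μ) μ^6/6! = e^(−4.75) · 4.75^6/720 ≈ 0.1380.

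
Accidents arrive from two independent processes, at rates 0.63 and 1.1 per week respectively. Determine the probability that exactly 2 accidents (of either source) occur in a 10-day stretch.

0.2580

Independent Poisson processes superpose: combined rate λ = 0.63 + 1.1 = 1.73 per week.
Over the interval, μ = 1.73 × 10/7 ≈ 2.47143 (a 10-day stretch = 10/7 weeks).
P(N = 2) = e^(−2.47143) · 2.47143^2/2! ≈ 0.2580.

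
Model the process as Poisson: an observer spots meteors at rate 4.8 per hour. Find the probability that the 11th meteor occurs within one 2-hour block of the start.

0.3671

Over the interval, μ = 4.8 × 2 = 9.6 (a 2-hour block = 2 hours).
The 11th arrival falls in the interval iff at least 11 events occur there: P(S_11 ≤ t) = P(N ≥ 11) = 1 − P(N ≤ 10) ≈ 0.3671.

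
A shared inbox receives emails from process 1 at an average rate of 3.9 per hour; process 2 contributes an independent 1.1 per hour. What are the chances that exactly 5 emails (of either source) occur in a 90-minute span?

Independent Poisson processes superpose: combined rate λ = 3.9 + 1.1 = 5 per hour.
Over the interval, μ = 5 × 1.5 = 7.5 (a 90-minute span = 1.5 hours).
P(N = 5) = e^(−7.5) · 7.5^5/5! ≈ 0.1094.

0.1094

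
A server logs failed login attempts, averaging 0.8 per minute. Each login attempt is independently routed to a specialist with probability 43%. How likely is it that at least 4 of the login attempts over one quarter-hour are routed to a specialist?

Thinning: the login attempts that are routed to a specialist themselves form a Poisson process with rate 0.43 × 0.8 = 0.344 per minute.
Over the interval, μ = 0.344 × 15 = 5.16 (a quarter-hour = 15 minutes).
P(N ≥ 4) = 1 − P(N ≤ 3) ≈ 0.7567.

0.7567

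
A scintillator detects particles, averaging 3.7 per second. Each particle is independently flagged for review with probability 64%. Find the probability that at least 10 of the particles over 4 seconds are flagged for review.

Thinning: the particles that are flagged for review themselves form a Poisson process with rate 0.64 × 3.7 = 2.368 per second.
Over the interval, μ = 2.368 × 4 = 9.472 (4 seconds).
P(N ≥ 10) = 1 − P(N ≤ 9) ≈ 0.4745.

0.4745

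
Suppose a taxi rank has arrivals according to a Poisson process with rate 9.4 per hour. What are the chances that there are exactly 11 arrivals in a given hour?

0.1049

With mean μ = 9.4 per hour,
P(N = 11) = e^(−μ) μ^11/11! = e^(−9.4) · 9.4^11/39916800 ≈ 0.1049.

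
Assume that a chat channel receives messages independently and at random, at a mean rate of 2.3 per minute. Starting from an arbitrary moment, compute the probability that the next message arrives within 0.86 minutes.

0.8617

Inter-arrival times are exponential with rate λ = 2.3 per minute.
P(T ≤ 0.86) = 1 − e^(−λt) = 1 − e^(−2.3 × 0.86) = 1 − e^(−1.978) ≈ 0.8617.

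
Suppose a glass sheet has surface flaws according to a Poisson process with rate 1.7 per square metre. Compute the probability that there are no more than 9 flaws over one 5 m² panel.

Over the interval, μ = 1.7 × 5 = 8.5 (a 5 m² panel = 5 square metres).
P(N ≤ 9) = Σ_{j=0}^{9} e^(−μ) μ^j/j! ≈ 0.6530.

0.6530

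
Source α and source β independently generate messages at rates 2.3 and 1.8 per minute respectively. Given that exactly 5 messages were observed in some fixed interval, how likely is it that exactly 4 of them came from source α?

0.2174

Given the total, each event is independently from source α with probability p = λ_α/(λ_α+λ_β) = 2.3/4.1 ≈ 0.5610.
So K ~ Binomial(5, 2.3/4.1): P(K = 4) = C(5,4) · (2.3/4.1)^4 · (1.8/4.1)^1 ≈ 0.2174.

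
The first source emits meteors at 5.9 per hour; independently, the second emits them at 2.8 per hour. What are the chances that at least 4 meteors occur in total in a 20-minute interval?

0.3304

Independent Poisson processes superpose: combined rate λ = 5.9 + 2.8 = 8.7 per hour.
Over the interval, μ = 8.7 × 1/3 = 2.9 (a 20-minute interval = 1/3 hours).
P(N ≥ 4) = 1 − P(N ≤ 3) ≈ 0.3304.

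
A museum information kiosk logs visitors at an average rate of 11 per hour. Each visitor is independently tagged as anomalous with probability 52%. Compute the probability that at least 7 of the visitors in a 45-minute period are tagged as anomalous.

0.1430

Thinning: the visitors that are tagged as anomalous themselves form a Poisson process with rate 0.52 × 11 = 5.72 per hour.
Over the interval, μ = 5.72 × 0.75 = 4.29 (a 45-minute period = 0.75 hours).
P(N ≥ 7) = 1 − P(N ≤ 6) ≈ 0.1430.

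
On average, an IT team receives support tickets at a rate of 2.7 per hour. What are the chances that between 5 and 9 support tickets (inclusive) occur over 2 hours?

Over the interval, μ = 2.7 × 2 = 5.4 (2 hours).
P(5 ≤ N ≤ 9) = Σ_{j=5}^{9} e^(−5.4) · 5.4^j/j! ≈ 0.5779.

0.5779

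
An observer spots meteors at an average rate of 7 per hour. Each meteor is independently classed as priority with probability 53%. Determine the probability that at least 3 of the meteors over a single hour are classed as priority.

Thinning: the meteors that are classed as priority themselves form a Poisson process with rate 0.53 × 7 = 3.71 per hour.
So μ = 3.71.
P(N ≥ 3) = 1 − P(N ≤ 2) ≈ 0.7163.

0.7163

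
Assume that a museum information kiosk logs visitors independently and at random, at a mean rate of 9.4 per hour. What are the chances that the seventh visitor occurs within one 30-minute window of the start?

0.1954

Over the interval, μ = 9.4 × 0.5 = 4.7 (a 30-minute window = 0.5 hours).
The seventh arrival falls in the interval iff at least 7 events occur there: P(S_7 ≤ t) = P(N ≥ 7) = 1 − P(N ≤ 6) ≈ 0.1954.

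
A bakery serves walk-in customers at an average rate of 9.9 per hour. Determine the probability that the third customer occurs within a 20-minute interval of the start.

Over the interval, μ = 9.9 × 1/3 = 3.3 (a 20-minute interval = 1/3 hours).
The third arrival falls in the interval iff at least 3 events occur there: P(S_3 ≤ t) = P(N ≥ 3) = 1 − P(N ≤ 2) ≈ 0.6406.

0.6406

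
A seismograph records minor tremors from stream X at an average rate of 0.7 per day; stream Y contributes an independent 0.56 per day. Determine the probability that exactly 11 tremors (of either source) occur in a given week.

0.0930

Independent Poisson processes superpose: combined rate λ = 0.7 + 0.56 = 1.26 per day.
Over the interval, μ = 1.26 × 7 = 8.82 (a week = 7 days).
P(N = 11) = e^(−8.82) · 8.82^11/11! ≈ 0.0930.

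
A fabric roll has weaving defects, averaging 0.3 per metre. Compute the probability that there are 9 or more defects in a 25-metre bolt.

0.3380

Over the interval, μ = 0.3 × 25 = 7.5 (a 25-metre bolt = 25 metres).
P(N ≥ 9) = 1 − P(N ≤ 8) = 1 − Σ_{j=0}^{8} e^(−μ) μ^j/j! ≈ 0.3380.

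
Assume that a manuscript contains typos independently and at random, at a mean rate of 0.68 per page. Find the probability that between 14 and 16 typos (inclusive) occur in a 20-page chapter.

Over the interval, μ = 0.68 × 20 = 13.6 (a 20-page chapter = 20 pages).
P(14 ≤ N ≤ 16) = Σ_{j=14}^{16} e^(−13.6) · 13.6^j/j! ≈ 0.2821.

0.2821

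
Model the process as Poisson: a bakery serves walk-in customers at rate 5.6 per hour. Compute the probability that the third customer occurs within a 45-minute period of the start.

Over the interval, μ = 5.6 × 0.75 = 4.2 (a 45-minute period = 0.75 hours).
The third arrival falls in the interval iff at least 3 events occur there: P(S_3 ≤ t) = P(N ≥ 3) = 1 − P(N ≤ 2) ≈ 0.7898.

0.7898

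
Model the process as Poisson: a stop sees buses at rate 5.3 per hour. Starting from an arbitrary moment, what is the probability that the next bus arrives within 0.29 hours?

Inter-arrival times are exponential with rate λ = 5.3 per hour.
P(T ≤ 0.29) = 1 − e^(−λt) = 1 − e^(−5.3 × 0.29) = 1 − e^(−1.537) ≈ 0.7850.

0.7850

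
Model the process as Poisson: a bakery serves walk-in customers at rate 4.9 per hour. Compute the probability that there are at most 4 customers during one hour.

0.4582

With mean μ = 4.9 per hour,
P(N ≤ 4) = Σ_{j=0}^{4} e^(−μ) μ^j/j! ≈ 0.4582.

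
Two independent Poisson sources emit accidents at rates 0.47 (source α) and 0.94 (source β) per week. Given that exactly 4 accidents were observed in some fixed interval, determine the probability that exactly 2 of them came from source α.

0.2963

Given the total, each event is independently from source α with probability p = λ_α/(λ_α+λ_β) = 0.47/1.41 ≈ 0.3333.
So K ~ Binomial(4, 0.47/1.41): P(K = 2) = C(4,2) · (0.47/1.41)^2 · (0.94/1.41)^2 ≈ 0.2963.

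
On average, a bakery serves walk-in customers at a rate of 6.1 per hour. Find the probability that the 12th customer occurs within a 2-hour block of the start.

0.5611

Over the interval, μ = 6.1 × 2 = 12.2 (a 2-hour block = 2 hours).
The 12th arrival falls in the interval iff at least 12 events occur there: P(S_12 ≤ t) = P(N ≥ 12) = 1 − P(N ≤ 11) ≈ 0.5611.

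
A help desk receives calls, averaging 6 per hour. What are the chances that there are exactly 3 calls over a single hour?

With mean μ = 6 per hour,
P(N = 3) = e^(−μ) μ^3/3! = e^(−6) · 6^3/6 ≈ 0.0892.

0.0892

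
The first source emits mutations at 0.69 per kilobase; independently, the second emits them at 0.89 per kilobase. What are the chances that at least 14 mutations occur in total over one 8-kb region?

Independent Poisson processes superpose: combined rate λ = 0.69 + 0.89 = 1.58 per kilobase.
Over the interval, μ = 1.58 × 8 = 12.64 (an 8-kb region = 8 kilobases).
P(N ≥ 14) = 1 − P(N ≤ 13) ≈ 0.3874.

0.3874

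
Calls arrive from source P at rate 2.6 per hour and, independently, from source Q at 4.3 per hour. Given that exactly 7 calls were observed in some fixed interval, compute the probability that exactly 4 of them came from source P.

0.1708

Given the total, each event is independently from source P with probability p = λ_P/(λ_P+λ_Q) = 2.6/6.9 ≈ 0.3768.
So K ~ Binomial(7, 2.6/6.9): P(K = 4) = C(7,4) · (2.6/6.9)^4 · (4.3/6.9)^3 ≈ 0.1708.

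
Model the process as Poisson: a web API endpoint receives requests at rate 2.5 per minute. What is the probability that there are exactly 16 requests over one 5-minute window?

0.0633

Over the interval, μ = 2.5 × 5 = 12.5 (a 5-minute window = 5 minutes).
P(N = 16) = e^(−μ) μ^16/16! = e^(−12.5) · 12.5^16/20922789888000 ≈ 0.0633.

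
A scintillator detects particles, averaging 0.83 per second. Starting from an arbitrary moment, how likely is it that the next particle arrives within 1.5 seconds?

Inter-arrival times are exponential with rate λ = 0.83 per second.
P(T ≤ 1.5) = 1 − e^(−λt) = 1 − e^(−0.83 × 1.5) = 1 − e^(−1.245) ≈ 0.7121.

0.7121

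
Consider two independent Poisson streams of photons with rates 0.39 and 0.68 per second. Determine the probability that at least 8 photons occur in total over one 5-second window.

0.1724

Independent Poisson processes superpose: combined rate λ = 0.39 + 0.68 = 1.07 per second.
Over the interval, μ = 1.07 × 5 = 5.35 (a 5-second window = 5 seconds).
P(N ≥ 8) = 1 − P(N ≤ 7) ≈ 0.1724.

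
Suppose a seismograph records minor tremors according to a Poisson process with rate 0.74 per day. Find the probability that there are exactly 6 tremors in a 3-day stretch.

Over the interval, μ = 0.74 × 3 = 2.22 (a 3-day stretch = 3 days).
P(N = 6) = e^(−μ) μ^6/6! = e^(−2.22) · 2.22^6/720 ≈ 0.0181.

0.0181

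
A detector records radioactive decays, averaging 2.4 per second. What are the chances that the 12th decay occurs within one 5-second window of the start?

0.5384

Over the interval, μ = 2.4 × 5 = 12 (a 5-second window = 5 seconds).
The 12th arrival falls in the interval iff at least 12 events occur there: P(S_12 ≤ t) = P(N ≥ 12) = 1 − P(N ≤ 11) ≈ 0.5384.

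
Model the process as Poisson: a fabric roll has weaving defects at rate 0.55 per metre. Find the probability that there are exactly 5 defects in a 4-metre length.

0.0476

Over the interval, μ = 0.55 × 4 = 2.2 (a 4-metre length = 4 metres).
P(N = 5) = e^(−μ) μ^5/5! = e^(−2.2) · 2.2^5/120 ≈ 0.0476.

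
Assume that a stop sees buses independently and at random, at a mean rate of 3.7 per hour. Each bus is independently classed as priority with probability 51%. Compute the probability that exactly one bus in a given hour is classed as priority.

0.2859

Thinning: the buses that are classed as priority themselves form a Poisson process with rate 0.51 × 3.7 = 1.887 per hour.
So μ = 1.887.
P(N = 1) = e^(−1.887) · 1.887^1/1! ≈ 0.2859.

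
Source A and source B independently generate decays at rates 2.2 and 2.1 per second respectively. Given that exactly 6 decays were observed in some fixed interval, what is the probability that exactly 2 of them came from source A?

Given the total, each event is independently from source A with probability p = λ_A/(λ_A+λ_B) = 2.2/4.3 ≈ 0.5116.
So K ~ Binomial(6, 2.2/4.3): P(K = 2) = C(6,2) · (2.2/4.3)^2 · (2.1/4.3)^4 ≈ 0.2234.

0.2234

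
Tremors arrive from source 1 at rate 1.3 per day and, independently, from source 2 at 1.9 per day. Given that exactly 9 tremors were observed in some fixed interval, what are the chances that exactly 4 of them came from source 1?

Given the total, each event is independently from source 1 with probability p = λ_1/(λ_1+λ_2) = 1.3/3.2 ≈ 0.4062.
So K ~ Binomial(9, 1.3/3.2): P(K = 4) = C(9,4) · (1.3/3.2)^4 · (1.9/3.2)^5 ≈ 0.2533.

0.2533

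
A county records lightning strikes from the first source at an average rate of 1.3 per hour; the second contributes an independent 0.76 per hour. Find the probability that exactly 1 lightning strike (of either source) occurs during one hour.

0.2626

Independent Poisson processes superpose: combined rate λ = 1.3 + 0.76 = 2.06 per hour.
So μ = 2.06.
P(N = 1) = e^(−2.06) · 2.06^1/1! ≈ 0.2626.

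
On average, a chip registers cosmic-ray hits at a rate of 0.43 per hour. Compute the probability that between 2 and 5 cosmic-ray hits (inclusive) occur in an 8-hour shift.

Over the interval, μ = 0.43 × 8 = 3.44 (an 8-hour shift = 8 hours).
P(2 ≤ N ≤ 5) = Σ_{j=2}^{5} e^(−3.44) · 3.44^j/j! ≈ 0.7231.

0.7231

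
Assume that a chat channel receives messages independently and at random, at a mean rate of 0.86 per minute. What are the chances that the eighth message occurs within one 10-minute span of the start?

0.6272

Over the interval, μ = 0.86 × 10 = 8.6 (a 10-minute span = 10 minutes).
The eighth arrival falls in the interval iff at least 8 events occur there: P(S_8 ≤ t) = P(N ≥ 8) = 1 − P(N ≤ 7) ≈ 0.6272.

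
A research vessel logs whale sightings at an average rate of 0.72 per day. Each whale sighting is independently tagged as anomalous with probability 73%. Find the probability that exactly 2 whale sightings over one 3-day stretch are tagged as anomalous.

Thinning: the whale sightings that are tagged as anomalous themselves form a Poisson process with rate 0.73 × 0.72 = 0.5256 per day.
Over the interval, μ = 0.5256 × 3 = 1.5768 (a 3-day stretch = 3 days).
P(N = 2) = e^(−1.5768) · 1.5768^2/2! ≈ 0.2569.

0.2569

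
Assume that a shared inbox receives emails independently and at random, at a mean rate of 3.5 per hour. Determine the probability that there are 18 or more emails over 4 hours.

0.1728

Over the interval, μ = 3.5 × 4 = 14 (4 hours).
P(N ≥ 18) = 1 − P(N ≤ 17) = 1 − Σ_{j=0}^{17} e^(−μ) μ^j/j! ≈ 0.1728.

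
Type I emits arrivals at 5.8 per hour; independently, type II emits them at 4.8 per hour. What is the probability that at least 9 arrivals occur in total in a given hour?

Independent Poisson processes superpose: combined rate λ = 5.8 + 4.8 = 10.6 per hour.
So μ = 10.6.
P(N ≥ 9) = 1 − P(N ≤ 8) ≈ 0.7306.

0.7306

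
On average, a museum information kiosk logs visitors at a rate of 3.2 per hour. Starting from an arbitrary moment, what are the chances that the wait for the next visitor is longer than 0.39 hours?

The wait for the next event is exponential with rate λ = 3.2 per hour.
P(T > 0.39) = e^(−λt) = e^(−3.2 × 0.39) = e^(−1.248) ≈ 0.2871.

0.2871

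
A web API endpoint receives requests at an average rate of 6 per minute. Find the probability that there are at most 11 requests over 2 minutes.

0.4616

Over the interval, μ = 6 × 2 = 12 (2 minutes).
P(N ≤ 11) = Σ_{j=0}^{11} e^(−μ) μ^j/j! ≈ 0.4616.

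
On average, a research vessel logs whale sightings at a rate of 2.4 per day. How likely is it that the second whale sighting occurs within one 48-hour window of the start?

0.9523

Over the interval, μ = 2.4 × 2 = 4.8 (a 48-hour window = 2 days).
The second arrival falls in the interval iff at least 2 events occur there: P(S_2 ≤ t) = P(N ≥ 2) = 1 − P(N ≤ 1) ≈ 0.9523.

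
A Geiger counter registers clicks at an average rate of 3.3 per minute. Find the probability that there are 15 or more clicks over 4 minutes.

Over the interval, μ = 3.3 × 4 = 13.2 (4 minutes).
P(N ≥ 15) = 1 − P(N ≤ 14) = 1 − Σ_{j=0}^{14} e^(−μ) μ^j/j! ≈ 0.3454.

0.3454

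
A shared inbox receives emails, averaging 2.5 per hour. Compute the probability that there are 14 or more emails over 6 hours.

0.6368

Over the interval, μ = 2.5 × 6 = 15 (6 hours).
P(N ≥ 14) = 1 − P(N ≤ 13) = 1 − Σ_{j=0}^{13} e^(−μ) μ^j/j! ≈ 0.6368.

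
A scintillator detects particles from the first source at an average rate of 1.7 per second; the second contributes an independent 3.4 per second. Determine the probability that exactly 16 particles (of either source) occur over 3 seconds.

Independent Poisson processes superpose: combined rate λ = 1.7 + 3.4 = 5.1 per second.
Over the interval, μ = 5.1 × 3 = 15.3 (3 seconds).
P(N = 16) = e^(−15.3) · 15.3^16/16! ≈ 0.0977.

0.0977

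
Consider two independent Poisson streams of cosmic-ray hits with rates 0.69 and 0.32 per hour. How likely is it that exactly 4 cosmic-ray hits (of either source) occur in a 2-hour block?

0.0920

Independent Poisson processes superpose: combined rate λ = 0.69 + 0.32 = 1.01 per hour.
Over the interval, μ = 1.01 × 2 = 2.02 (a 2-hour block = 2 hours).
P(N = 4) = e^(−2.02) · 2.02^4/4! ≈ 0.0920.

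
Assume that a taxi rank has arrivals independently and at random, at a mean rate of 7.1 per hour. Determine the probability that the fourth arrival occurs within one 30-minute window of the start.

Over the interval, μ = 7.1 × 0.5 = 3.55 (a 30-minute window = 0.5 hours).
The fourth arrival falls in the interval iff at least 4 events occur there: P(S_4 ≤ t) = P(N ≥ 4) = 1 − P(N ≤ 3) ≈ 0.4741.

0.4741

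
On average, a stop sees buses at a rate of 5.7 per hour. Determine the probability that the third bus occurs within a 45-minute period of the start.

Over the interval, μ = 5.7 × 0.75 = 4.275 (a 45-minute period = 0.75 hours).
The third arrival falls in the interval iff at least 3 events occur there: P(S_3 ≤ t) = P(N ≥ 3) = 1 − P(N ≤ 2) ≈ 0.7995.

0.7995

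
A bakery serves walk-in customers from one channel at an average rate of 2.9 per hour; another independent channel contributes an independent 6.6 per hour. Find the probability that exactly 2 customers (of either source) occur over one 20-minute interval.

Independent Poisson processes superpose: combined rate λ = 2.9 + 6.6 = 9.5 per hour.
Over the interval, μ = 9.5 × 1/3 ≈ 3.16667 (a 20-minute interval = 1/3 hours).
P(N = 2) = e^(−3.16667) · 3.16667^2/2! ≈ 0.2113.

0.2113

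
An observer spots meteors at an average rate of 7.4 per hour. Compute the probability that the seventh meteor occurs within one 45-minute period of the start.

0.3218

Over the interval, μ = 7.4 × 0.75 = 5.55 (a 45-minute period = 0.75 hours).
The seventh arrival falls in the interval iff at least 7 events occur there: P(S_7 ≤ t) = P(N ≥ 7) = 1 − P(N ≤ 6) ≈ 0.3218.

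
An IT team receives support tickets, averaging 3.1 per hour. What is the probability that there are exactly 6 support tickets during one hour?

0.0555

With mean μ = 3.1 per hour,
P(N = 6) = e^(−μ) μ^6/6! = e^(−3.1) · 3.1^6/720 ≈ 0.0555.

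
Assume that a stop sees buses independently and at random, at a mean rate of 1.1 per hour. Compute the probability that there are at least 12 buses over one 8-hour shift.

Over the interval, μ = 1.1 × 8 = 8.8 (an 8-hour shift = 8 hours).
P(N ≥ 12) = 1 − P(N ≤ 11) = 1 − Σ_{j=0}^{11} e^(−μ) μ^j/j! ≈ 0.1780.

0.1780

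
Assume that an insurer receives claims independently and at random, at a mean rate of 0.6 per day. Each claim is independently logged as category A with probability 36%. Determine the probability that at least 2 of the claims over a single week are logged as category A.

0.4462

Thinning: the claims that are logged as category A themselves form a Poisson process with rate 0.36 × 0.6 = 0.216 per day.
Over the interval, μ = 0.216 × 7 = 1.512 (a week = 7 days).
P(N ≥ 2) = 1 − P(N ≤ 1) ≈ 0.4462.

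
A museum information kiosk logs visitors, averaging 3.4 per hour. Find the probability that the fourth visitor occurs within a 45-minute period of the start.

0.2532

Over the interval, μ = 3.4 × 0.75 = 2.55 (a 45-minute period = 0.75 hours).
The fourth arrival falls in the interval iff at least 4 events occur there: P(S_4 ≤ t) = P(N ≥ 4) = 1 − P(N ≤ 3) ≈ 0.2532.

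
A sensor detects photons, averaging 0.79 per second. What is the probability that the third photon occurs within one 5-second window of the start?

Over the interval, μ = 0.79 × 5 = 3.95 (a 5-second window = 5 seconds).
The third arrival falls in the interval iff at least 3 events occur there: P(S_3 ≤ t) = P(N ≥ 3) = 1 − P(N ≤ 2) ≈ 0.7545.

0.7545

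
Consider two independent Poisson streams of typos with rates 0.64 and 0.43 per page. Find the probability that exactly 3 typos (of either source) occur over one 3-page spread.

0.2225

Independent Poisson processes superpose: combined rate λ = 0.64 + 0.43 = 1.07 per page.
Over the interval, μ = 1.07 × 3 = 3.21 (a 3-page spread = 3 pages).
P(N = 3) = e^(−3.21) · 3.21^3/3! ≈ 0.2225.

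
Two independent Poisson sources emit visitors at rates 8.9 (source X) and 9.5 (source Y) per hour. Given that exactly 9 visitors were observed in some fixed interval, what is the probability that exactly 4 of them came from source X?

Given the total, each event is independently from source X with probability p = λ_X/(λ_X+λ_Y) = 8.9/18.4 ≈ 0.4837.
So K ~ Binomial(9, 8.9/18.4): P(K = 4) = C(9,4) · (8.9/18.4)^4 · (9.5/18.4)^5 ≈ 0.2530.

0.2530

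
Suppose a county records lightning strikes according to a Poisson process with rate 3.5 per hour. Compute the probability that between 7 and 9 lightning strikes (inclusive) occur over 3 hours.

0.2955

Over the interval, μ = 3.5 × 3 = 10.5 (3 hours).
P(7 ≤ N ≤ 9) = Σ_{j=7}^{9} e^(−10.5) · 10.5^j/j! ≈ 0.2955.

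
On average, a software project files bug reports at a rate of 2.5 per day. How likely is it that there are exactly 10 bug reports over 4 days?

0.1251

Over the interval, μ = 2.5 × 4 = 10 (4 days).
P(N = 10) = e^(−μ) μ^10/10! = e^(−10) · 10^10/3628800 ≈ 0.1251.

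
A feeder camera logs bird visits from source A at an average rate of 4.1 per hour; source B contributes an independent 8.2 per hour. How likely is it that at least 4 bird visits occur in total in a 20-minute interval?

0.5858

Independent Poisson processes superpose: combined rate λ = 4.1 + 8.2 = 12.3 per hour.
Over the interval, μ = 12.3 × 1/3 = 4.1 (a 20-minute interval = 1/3 hours).
P(N ≥ 4) = 1 − P(N ≤ 3) ≈ 0.5858.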